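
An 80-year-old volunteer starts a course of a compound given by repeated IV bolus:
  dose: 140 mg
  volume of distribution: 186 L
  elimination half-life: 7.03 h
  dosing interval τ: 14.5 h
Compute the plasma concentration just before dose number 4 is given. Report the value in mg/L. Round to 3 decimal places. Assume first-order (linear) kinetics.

0.234 mg/L

C₀ per dose = Dose / Vd = 140 / 186 = 0.7527 mg/L
k = ln2 / t½ = 0.693147 / 7.03 = 0.09860 h⁻¹
Fraction remaining after one interval: r = e^(−kτ) = e^(−0.09860 × 14.5) = 0.2394
Before dose 4, 3 doses have been given (aged 1τ, 2τ, 3τ).
C_trough = C₀ × (r + r² + … + r^3) = C₀ × r(1−r^3)/(1−r)
        = 0.7527 × 0.2394 × (1 − 0.01372) / (1 − 0.2394) = 0.2337 mg/L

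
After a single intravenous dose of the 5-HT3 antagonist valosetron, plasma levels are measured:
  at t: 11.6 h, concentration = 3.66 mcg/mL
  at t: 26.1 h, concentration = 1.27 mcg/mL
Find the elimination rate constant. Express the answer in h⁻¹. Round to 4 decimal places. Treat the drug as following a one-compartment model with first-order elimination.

k = ln(C₁/C₂) / (t₂ − t₁) = ln(3.66/1.27) / (26.1 − 11.6)
  = 1.058 / 14.50 = 0.07297 h⁻¹

0.0730 h⁻¹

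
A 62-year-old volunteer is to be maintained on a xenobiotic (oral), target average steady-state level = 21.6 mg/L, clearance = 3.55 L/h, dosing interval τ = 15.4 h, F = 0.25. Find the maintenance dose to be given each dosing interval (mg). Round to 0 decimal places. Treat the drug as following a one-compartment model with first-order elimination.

At steady state, F × (Dose/τ) = Css × CL.
Dose = Css × CL × τ / F = 21.6 × 3.550 × 15.4 / 0.25 = 4723 mg

4723 mg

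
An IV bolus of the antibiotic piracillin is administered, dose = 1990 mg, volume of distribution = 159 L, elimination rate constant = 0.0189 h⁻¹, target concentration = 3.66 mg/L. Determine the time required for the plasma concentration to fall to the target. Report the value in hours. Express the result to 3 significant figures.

65.1 h

C₀ = Dose / Vd = 1990 / 159 = 12.52 mg/L
t = ln(C₀ / C) / k = ln(12.52 / 3.66) / 0.01890
  = ln(3.421) / 0.01890 = 1.230 / 0.01890 = 65.08 h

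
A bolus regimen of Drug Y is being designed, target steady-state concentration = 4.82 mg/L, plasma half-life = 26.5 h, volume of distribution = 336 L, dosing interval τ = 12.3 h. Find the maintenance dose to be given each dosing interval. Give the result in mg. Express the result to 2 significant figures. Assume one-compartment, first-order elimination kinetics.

520 mg

k = ln2 / t½ = 0.693147 / 26.5 = 0.02616 h⁻¹
CL = k × Vd = 0.02616 × 336 = 8.790 L/h
At steady state, Dose/τ = Css × CL.
Dose = Css × CL × τ = 4.82 × 8.790 × 12.3 = 521.1 mg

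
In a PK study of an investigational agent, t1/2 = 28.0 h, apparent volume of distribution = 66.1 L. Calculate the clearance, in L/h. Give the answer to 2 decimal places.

k = ln2 / t½ = 0.693147 / 28.0 = 0.02476 h⁻¹
CL = k × Vd = 0.02476 × 66.1 = 1.637 L/h

1.64 L/h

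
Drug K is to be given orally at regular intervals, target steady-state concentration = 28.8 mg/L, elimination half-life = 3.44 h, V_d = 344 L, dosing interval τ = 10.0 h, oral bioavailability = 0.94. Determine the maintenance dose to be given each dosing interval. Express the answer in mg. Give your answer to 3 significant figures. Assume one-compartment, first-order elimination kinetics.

k = ln2 / t½ = 0.693147 / 3.44 = 0.2015 h⁻¹
CL = k × Vd = 0.2015 × 344 = 69.32 L/h
At steady state, F × (Dose/τ) = Css × CL.
Dose = Css × CL × τ / F = 28.8 × 69.32 × 10.0 / 0.94 = 21240 mg

21200 mg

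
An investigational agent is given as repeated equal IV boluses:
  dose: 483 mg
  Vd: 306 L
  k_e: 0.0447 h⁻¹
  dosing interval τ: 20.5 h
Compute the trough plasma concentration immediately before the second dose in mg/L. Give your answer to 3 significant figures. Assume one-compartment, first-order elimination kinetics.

0.631 mg/L

C₀ per dose = Dose / Vd = 483 / 306 = 1.578 mg/L
Fraction remaining after one interval: r = e^(−kτ) = e^(−0.04470 × 20.5) = 0.4000
Before dose 2, 1 dose has been given (aged 1τ).
C_trough = C₀ × r = 1.578 × 0.4000 = 0.6312 mg/L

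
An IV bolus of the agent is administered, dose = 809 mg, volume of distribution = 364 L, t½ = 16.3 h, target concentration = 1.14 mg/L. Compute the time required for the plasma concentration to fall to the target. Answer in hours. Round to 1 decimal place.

C₀ = Dose / Vd = 809.0 / 364 = 2.223 mg/L
k = ln2 / t½ = 0.693147 / 16.3 = 0.04252 h⁻¹
t = ln(C₀ / C) / k = ln(2.223 / 1.14) / 0.04252
  = ln(1.950) / 0.04252 = 0.6678 / 0.04252 = 15.71 h

15.7 h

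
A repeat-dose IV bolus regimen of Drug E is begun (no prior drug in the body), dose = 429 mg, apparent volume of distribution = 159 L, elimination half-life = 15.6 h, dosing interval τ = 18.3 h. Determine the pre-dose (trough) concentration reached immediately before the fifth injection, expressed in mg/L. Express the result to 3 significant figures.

C₀ per dose = Dose / Vd = 429 / 159 = 2.698 mg/L
k = ln2 / t½ = 0.693147 / 15.6 = 0.04443 h⁻¹
Fraction remaining after one interval: r = e^(−kτ) = e^(−0.04443 × 18.3) = 0.4435
Before dose 5, 4 doses have been given (aged 1τ, 2τ, 3τ, 4τ).
C_trough = C₀ × (r + r² + … + r^4) = C₀ × r(1−r^4)/(1−r)
        = 2.698 × 0.4435 × (1 − 0.03869) / (1 − 0.4435) = 2.067 mg/L

2.07 mg/L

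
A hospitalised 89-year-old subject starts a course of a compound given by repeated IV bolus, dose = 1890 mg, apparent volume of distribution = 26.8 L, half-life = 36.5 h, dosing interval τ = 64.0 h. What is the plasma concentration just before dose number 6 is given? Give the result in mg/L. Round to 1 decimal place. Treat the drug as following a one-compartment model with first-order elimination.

29.7 mg/L

C₀ per dose = Dose / Vd = 1890 / 26.8 = 70.52 mg/L
k = ln2 / t½ = 0.693147 / 36.5 = 0.01899 h⁻¹
Fraction remaining after one interval: r = e^(−kτ) = e^(−0.01899 × 64.0) = 0.2966
Before dose 6, 5 doses have been given (aged 1τ, 2τ, 3τ, 4τ, 5τ).
C_trough = C₀ × (r + r² + … + r^5) = C₀ × r(1−r^5)/(1−r)
        = 70.52 × 0.2966 × (1 − 0.002295) / (1 − 0.2966) = 29.67 mg/L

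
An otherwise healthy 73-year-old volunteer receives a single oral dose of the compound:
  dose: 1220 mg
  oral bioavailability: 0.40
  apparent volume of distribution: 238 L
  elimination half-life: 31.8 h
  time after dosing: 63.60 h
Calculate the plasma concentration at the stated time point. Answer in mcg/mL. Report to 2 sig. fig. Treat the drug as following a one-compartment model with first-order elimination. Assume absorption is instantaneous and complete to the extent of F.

0.51 mcg/mL

Amount reaching circulation = F × Dose = 0.40 × 1220 = 488.0 mg
C₀ = F·Dose / Vd = 488.0 / 238 = 2.050 mg/L
k = ln2 / t½ = 0.693147 / 31.8 = 0.02180 h⁻¹
t / t½ = 63.60 / 31.8 = 2 half-lives
C = C₀ × (1/2)^2 = 2.050 × 0.2500 = 0.5125 mg/L
(0.5125 mg/L = 0.5125 mcg/mL)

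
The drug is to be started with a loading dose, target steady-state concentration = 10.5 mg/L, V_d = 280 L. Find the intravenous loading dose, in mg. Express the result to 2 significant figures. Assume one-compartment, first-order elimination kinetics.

LD = Css × Vd = 10.5 × 280 = 2940 mg

2900 mg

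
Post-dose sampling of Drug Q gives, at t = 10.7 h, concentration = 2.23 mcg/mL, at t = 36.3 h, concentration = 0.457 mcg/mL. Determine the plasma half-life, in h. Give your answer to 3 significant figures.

11.2 h

k = ln(C₁/C₂) / (t₂ − t₁) = ln(2.23/0.457) / (36.3 − 10.7)
  = 1.585 / 25.60 = 0.06191 h⁻¹
t½ = ln2 / k = 0.693147 / 0.06191 = 11.20 h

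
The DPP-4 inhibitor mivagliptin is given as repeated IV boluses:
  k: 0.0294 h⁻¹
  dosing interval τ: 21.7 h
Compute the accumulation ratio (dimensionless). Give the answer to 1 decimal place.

e^(−kτ) = e^(−0.02940 × 21.7) = 0.5284
Accumulation ratio R = 1 / (1 − e^(−kτ)) = 1 / (1 − 0.5284) = 2.120

2.1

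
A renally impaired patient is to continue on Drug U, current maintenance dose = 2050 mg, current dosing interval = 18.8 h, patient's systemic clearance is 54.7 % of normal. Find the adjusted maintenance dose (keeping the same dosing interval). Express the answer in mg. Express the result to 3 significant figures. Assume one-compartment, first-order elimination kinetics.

To keep the same average steady-state level, dosing rate must scale with clearance.
CL ratio = 54.7 / 100 = 0.5470
New dose (same interval) = 2050 × 0.5470 = 1121 mg

1120 mg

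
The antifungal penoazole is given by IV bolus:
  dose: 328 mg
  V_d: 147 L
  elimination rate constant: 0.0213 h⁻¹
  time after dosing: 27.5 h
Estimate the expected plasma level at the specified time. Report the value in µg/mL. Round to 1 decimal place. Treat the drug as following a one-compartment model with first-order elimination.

1.2 µg/mL

C₀ = Dose / Vd = 328.0 / 147 = 2.231 mg/L
C = C₀ · e^(−k·t) = 2.231 × e^(−0.02130 × 27.5)
  = 2.231 × 0.5567 = 1.242 mg/L
(1.242 mg/L = 1.242 µg/mL)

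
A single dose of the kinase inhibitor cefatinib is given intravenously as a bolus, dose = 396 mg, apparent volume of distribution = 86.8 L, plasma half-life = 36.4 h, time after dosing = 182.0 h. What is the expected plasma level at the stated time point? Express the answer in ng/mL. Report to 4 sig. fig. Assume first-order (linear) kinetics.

C₀ = Dose / Vd = 396.0 / 86.8 = 4.562 mg/L
k = ln2 / t½ = 0.693147 / 36.4 = 0.01904 h⁻¹
t / t½ = 182.0 / 36.4 = 5 half-lives
C = C₀ × (1/2)^5 = 4.562 × 0.03125 = 0.1426 mg/L
Convert: 0.1426 mg/L × 1000 = 142.6 ng/mL

142.6 ng/mL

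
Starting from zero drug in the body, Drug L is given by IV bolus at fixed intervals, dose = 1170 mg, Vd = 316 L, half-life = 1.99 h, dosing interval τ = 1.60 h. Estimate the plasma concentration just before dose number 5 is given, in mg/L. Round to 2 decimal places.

4.43 mg/L

C₀ per dose = Dose / Vd = 1170 / 316 = 3.703 mg/L
k = ln2 / t½ = 0.693147 / 1.99 = 0.3483 h⁻¹
Fraction remaining after one interval: r = e^(−kτ) = e^(−0.3483 × 1.60) = 0.5728
Before dose 5, 4 doses have been given (aged 1τ, 2τ, 3τ, 4τ).
C_trough = C₀ × (r + r² + … + r^4) = C₀ × r(1−r^4)/(1−r)
        = 3.703 × 0.5728 × (1 − 0.1076) / (1 − 0.5728) = 4.431 mg/L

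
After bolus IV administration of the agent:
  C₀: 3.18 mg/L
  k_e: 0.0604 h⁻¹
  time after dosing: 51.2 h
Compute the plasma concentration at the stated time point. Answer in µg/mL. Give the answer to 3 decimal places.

C = C₀ · e^(−k·t) = 3.180 × e^(−0.06040 × 51.2)
  = 3.180 × 0.04539 = 0.1443 mg/L
(0.1443 mg/L = 0.1443 µg/mL)

0.144 µg/mL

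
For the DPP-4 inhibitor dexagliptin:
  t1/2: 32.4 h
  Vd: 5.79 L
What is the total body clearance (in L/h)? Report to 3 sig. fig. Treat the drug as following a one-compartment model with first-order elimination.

k = ln2 / t½ = 0.693147 / 32.4 = 0.02139 h⁻¹
CL = k × Vd = 0.02139 × 5.79 = 0.1238 L/h

0.124 L/h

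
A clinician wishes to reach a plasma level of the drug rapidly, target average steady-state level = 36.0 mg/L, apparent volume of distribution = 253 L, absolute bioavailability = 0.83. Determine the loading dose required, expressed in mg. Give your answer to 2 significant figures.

11000 mg

LD = Css × Vd / F = 36.0 × 253 / 0.83 = 10970 mg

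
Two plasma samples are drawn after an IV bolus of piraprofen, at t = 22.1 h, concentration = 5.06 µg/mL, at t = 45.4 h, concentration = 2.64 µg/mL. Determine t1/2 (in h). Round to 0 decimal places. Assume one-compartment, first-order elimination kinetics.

25 h

k = ln(C₁/C₂) / (t₂ − t₁) = ln(5.06/2.64) / (45.4 − 22.1)
  = 0.6506 / 23.30 = 0.02792 h⁻¹
t½ = ln2 / k = 0.693147 / 0.02792 = 24.83 h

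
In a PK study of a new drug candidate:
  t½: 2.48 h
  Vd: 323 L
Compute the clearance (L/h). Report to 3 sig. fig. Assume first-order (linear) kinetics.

k = ln2 / t½ = 0.693147 / 2.48 = 0.2795 h⁻¹
CL = k × Vd = 0.2795 × 323 = 90.28 L/h

90.3 L/h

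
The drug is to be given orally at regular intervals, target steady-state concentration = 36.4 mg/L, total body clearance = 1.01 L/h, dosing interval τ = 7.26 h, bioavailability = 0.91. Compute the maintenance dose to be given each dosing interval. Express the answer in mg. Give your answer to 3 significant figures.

293 mg

At steady state, F × (Dose/τ) = Css × CL.
Dose = Css × CL × τ / F = 36.4 × 1.010 × 7.26 / 0.91 = 293.3 mg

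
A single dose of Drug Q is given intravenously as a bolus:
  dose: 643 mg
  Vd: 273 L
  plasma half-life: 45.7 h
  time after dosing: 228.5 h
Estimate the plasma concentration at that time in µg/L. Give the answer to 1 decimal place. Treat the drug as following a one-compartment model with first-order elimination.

73.6 µg/L

C₀ = Dose / Vd = 643.0 / 273 = 2.355 mg/L
k = ln2 / t½ = 0.693147 / 45.7 = 0.01517 h⁻¹
t / t½ = 228.5 / 45.7 = 5 half-lives
C = C₀ × (1/2)^5 = 2.355 × 0.03125 = 0.07359 mg/L
Convert: 0.07359 mg/L × 1000 = 73.59 µg/L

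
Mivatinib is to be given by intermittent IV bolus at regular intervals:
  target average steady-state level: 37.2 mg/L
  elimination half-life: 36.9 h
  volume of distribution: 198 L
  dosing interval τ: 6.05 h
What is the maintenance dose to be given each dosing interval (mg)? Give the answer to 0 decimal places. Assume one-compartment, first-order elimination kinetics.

k = ln2 / t½ = 0.693147 / 36.9 = 0.01878 h⁻¹
CL = k × Vd = 0.01878 × 198 = 3.718 L/h
At steady state, Dose/τ = Css × CL.
Dose = Css × CL × τ = 37.2 × 3.718 × 6.05 = 836.8 mg

837 mg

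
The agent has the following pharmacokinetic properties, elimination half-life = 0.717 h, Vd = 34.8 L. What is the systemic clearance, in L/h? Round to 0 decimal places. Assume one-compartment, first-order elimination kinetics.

k = ln2 / t½ = 0.693147 / 0.717 = 0.9667 h⁻¹
CL = k × Vd = 0.9667 × 34.8 = 33.64 L/h

34 L/h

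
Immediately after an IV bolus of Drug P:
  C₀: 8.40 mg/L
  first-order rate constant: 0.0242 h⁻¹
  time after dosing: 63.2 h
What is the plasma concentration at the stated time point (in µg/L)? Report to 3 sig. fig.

1820 µg/L

C = C₀ · e^(−k·t) = 8.400 × e^(−0.02420 × 63.2)
  = 8.400 × 0.2167 = 1.820 mg/L
Convert: 1.820 mg/L × 1000 = 1820 µg/L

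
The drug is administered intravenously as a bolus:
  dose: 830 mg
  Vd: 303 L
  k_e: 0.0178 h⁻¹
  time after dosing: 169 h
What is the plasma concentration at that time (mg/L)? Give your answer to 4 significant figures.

0.1353 mg/L

C₀ = Dose / Vd = 830.0 / 303 = 2.739 mg/L
C = C₀ · e^(−k·t) = 2.739 × e^(−0.01780 × 169)
  = 2.739 × 0.04938 = 0.1353 mg/L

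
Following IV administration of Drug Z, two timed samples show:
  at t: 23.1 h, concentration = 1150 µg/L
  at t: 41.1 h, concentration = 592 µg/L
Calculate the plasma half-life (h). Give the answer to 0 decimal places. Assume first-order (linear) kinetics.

19 h

k = ln(C₁/C₂) / (t₂ − t₁) = ln(1150/592) / (41.1 − 23.1)
  = 0.6640 / 18.00 = 0.03689 h⁻¹
t½ = ln2 / k = 0.693147 / 0.03689 = 18.79 h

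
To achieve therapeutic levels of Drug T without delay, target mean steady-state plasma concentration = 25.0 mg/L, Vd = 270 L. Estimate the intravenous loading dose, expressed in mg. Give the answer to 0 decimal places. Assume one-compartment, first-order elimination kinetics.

LD = Css × Vd = 25.0 × 270 = 6750 mg

6750 mg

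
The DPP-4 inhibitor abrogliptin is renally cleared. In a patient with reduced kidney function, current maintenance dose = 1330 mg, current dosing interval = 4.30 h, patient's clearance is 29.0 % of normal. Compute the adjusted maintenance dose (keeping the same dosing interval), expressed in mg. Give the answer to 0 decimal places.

386 mg

To keep the same average steady-state level, dosing rate must scale with clearance.
CL ratio = 29.0 / 100 = 0.2900
New dose (same interval) = 1330 × 0.2900 = 385.7 mg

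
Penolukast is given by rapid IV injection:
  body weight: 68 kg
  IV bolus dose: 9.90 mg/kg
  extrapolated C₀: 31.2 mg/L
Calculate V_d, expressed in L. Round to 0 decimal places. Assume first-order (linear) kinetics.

Dose = 9.90 × 68 = 673.2 mg
Vd = Dose / C₀ = 673.2 / 31.2 = 21.58 L

22 L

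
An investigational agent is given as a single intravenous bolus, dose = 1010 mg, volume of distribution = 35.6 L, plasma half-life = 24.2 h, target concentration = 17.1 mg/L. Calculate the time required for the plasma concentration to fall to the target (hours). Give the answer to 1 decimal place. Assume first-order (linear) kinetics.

17.7 h

C₀ = Dose / Vd = 1010 / 35.6 = 28.37 mg/L
k = ln2 / t½ = 0.693147 / 24.2 = 0.02864 h⁻¹
t = ln(C₀ / C) / k = ln(28.37 / 17.1) / 0.02864
  = ln(1.659) / 0.02864 = 0.5062 / 0.02864 = 17.67 h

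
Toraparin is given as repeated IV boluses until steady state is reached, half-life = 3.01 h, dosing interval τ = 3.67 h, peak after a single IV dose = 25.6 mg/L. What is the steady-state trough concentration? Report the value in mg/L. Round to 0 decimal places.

k = ln2 / t½ = 0.693147 / 3.01 = 0.2303 h⁻¹
e^(−kτ) = e^(−0.2303 × 3.67) = 0.4295
Accumulation ratio R = 1 / (1 − e^(−kτ)) = 1 / (1 − 0.4295) = 1.753
Steady-state trough = C₀ × R × e^(−kτ) = 25.6 × 1.753 × 0.4295 = 19.27 mg/L

19 mg/L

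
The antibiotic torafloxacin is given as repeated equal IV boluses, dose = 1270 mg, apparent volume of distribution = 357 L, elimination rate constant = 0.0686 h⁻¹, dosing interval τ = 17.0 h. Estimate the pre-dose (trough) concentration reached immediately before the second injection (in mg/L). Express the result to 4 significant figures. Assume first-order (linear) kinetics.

C₀ per dose = Dose / Vd = 1270 / 357 = 3.557 mg/L
Fraction remaining after one interval: r = e^(−kτ) = e^(−0.06860 × 17.0) = 0.3115
Before dose 2, 1 dose has been given (aged 1τ).
C_trough = C₀ × r = 3.557 × 0.3115 = 1.108 mg/L

1.108 mg/L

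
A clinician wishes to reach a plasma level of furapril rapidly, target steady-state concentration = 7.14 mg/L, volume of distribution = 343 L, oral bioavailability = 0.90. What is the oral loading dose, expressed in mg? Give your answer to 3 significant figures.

2720 mg

LD = Css × Vd / F = 7.14 × 343 / 0.90 = 2721 mg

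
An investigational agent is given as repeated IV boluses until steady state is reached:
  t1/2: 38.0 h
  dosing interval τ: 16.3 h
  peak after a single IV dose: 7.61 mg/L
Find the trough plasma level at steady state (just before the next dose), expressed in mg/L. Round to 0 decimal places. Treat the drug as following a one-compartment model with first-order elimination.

k = ln2 / t½ = 0.693147 / 38.0 = 0.01824 h⁻¹
e^(−kτ) = e^(−0.01824 × 16.3) = 0.7428
Accumulation ratio R = 1 / (1 − e^(−kτ)) = 1 / (1 − 0.7428) = 3.888
Steady-state trough = C₀ × R × e^(−kτ) = 7.61 × 3.888 × 0.7428 = 21.98 mg/L

22 mg/L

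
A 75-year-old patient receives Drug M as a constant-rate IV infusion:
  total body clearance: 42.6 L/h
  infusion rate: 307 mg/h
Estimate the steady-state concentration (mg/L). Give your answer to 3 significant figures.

7.21 mg/L

At steady state Css = R₀ / CL = 307 / 42.60 = 7.207 mg/L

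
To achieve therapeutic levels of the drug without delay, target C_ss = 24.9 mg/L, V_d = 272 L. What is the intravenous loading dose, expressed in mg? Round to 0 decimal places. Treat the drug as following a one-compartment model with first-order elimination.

LD = Css × Vd = 24.9 × 272 = 6773 mg

6773 mg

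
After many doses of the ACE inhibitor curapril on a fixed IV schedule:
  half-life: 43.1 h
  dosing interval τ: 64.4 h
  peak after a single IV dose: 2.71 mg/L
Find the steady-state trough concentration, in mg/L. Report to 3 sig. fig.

k = ln2 / t½ = 0.693147 / 43.1 = 0.01608 h⁻¹
e^(−kτ) = e^(−0.01608 × 64.4) = 0.3550
Accumulation ratio R = 1 / (1 − e^(−kτ)) = 1 / (1 − 0.3550) = 1.550
Steady-state trough = C₀ × R × e^(−kτ) = 2.71 × 1.550 × 0.3550 = 1.491 mg/L

1.49 mg/L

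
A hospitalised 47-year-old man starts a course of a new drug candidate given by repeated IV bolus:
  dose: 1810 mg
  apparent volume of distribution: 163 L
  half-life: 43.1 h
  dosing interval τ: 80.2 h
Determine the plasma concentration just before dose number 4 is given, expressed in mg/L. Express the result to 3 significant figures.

4.13 mg/L

C₀ per dose = Dose / Vd = 1810 / 163 = 11.10 mg/L
k = ln2 / t½ = 0.693147 / 43.1 = 0.01608 h⁻¹
Fraction remaining after one interval: r = e^(−kτ) = e^(−0.01608 × 80.2) = 0.2754
Before dose 4, 3 doses have been given (aged 1τ, 2τ, 3τ).
C_trough = C₀ × (r + r² + … + r^3) = C₀ × r(1−r^3)/(1−r)
        = 11.10 × 0.2754 × (1 − 0.02089) / (1 − 0.2754) = 4.131 mg/L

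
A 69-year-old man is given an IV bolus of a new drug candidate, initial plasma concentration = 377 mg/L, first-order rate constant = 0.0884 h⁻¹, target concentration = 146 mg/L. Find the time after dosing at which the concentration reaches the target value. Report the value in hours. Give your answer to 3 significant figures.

10.7 h

t = ln(C₀ / C) / k = ln(377.0 / 146) / 0.08840
  = ln(2.582) / 0.08840 = 0.9486 / 0.08840 = 10.73 h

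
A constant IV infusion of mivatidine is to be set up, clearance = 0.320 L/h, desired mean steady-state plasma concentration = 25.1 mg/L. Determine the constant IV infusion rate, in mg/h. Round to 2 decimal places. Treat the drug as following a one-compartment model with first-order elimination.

8.03 mg/h

At steady state, infusion rate R₀ = Css × CL = 25.1 × 0.3200 = 8.032 mg/h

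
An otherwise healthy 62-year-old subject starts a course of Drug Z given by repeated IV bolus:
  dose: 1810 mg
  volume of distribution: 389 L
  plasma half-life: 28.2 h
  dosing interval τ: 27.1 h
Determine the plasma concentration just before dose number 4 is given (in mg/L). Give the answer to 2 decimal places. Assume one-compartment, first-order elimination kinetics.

C₀ per dose = Dose / Vd = 1810 / 389 = 4.653 mg/L
k = ln2 / t½ = 0.693147 / 28.2 = 0.02458 h⁻¹
Fraction remaining after one interval: r = e^(−kτ) = e^(−0.02458 × 27.1) = 0.5137
Before dose 4, 3 doses have been given (aged 1τ, 2τ, 3τ).
C_trough = C₀ × (r + r² + … + r^3) = C₀ × r(1−r^3)/(1−r)
        = 4.653 × 0.5137 × (1 − 0.1356) / (1 − 0.5137) = 4.249 mg/L

4.25 mg/L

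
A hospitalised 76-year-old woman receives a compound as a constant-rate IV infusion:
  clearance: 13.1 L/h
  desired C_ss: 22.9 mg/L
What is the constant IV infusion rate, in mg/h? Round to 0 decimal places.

At steady state, infusion rate R₀ = Css × CL = 22.9 × 13.10 = 300.0 mg/h

300 mg/h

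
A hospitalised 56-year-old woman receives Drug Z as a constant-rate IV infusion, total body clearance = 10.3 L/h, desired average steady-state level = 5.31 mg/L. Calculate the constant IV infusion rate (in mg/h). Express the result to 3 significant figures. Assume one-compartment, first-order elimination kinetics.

At steady state, infusion rate R₀ = Css × CL = 5.31 × 10.30 = 54.69 mg/h

54.7 mg/h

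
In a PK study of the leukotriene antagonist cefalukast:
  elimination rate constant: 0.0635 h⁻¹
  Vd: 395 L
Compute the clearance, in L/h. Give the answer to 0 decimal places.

25 L/h

CL = k × Vd = 0.0635 × 395 = 25.08 L/h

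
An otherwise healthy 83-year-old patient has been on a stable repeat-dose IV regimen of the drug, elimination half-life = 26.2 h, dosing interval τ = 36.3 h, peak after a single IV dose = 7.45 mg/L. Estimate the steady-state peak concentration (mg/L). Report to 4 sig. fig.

12.07 mg/L

k = ln2 / t½ = 0.693147 / 26.2 = 0.02646 h⁻¹
e^(−kτ) = e^(−0.02646 × 36.3) = 0.3827
Accumulation ratio R = 1 / (1 − e^(−kτ)) = 1 / (1 − 0.3827) = 1.620
Steady-state peak = C₀ × R = 7.45 × 1.620 = 12.07 mg/L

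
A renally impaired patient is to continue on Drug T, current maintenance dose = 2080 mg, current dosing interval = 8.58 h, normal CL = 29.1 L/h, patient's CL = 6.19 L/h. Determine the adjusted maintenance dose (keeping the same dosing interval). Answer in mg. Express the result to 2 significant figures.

440 mg

To keep the same average steady-state level, dosing rate must scale with clearance.
CL ratio = 6.19 / 29.1 = 0.2127
New dose (same interval) = 2080 × 0.2127 = 442.4 mg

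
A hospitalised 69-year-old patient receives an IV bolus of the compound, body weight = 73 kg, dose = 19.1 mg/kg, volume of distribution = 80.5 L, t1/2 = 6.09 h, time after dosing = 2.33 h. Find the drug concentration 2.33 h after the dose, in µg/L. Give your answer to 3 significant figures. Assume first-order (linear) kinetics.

13300 µg/L

Total dose = 19.1 × 73 = 1394 mg
C₀ = Dose / Vd = 1394 / 80.5 = 17.32 mg/L
k = ln2 / t½ = 0.693147 / 6.09 = 0.1138 h⁻¹
C = C₀ · e^(−k·t) = 17.32 × e^(−0.1138 × 2.33)
  = 17.32 × 0.7671 = 13.29 mg/L
Convert: 13.29 mg/L × 1000 = 13290 µg/L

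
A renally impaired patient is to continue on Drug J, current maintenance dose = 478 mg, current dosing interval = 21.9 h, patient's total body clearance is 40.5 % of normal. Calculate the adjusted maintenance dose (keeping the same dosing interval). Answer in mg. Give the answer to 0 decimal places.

To keep the same average steady-state level, dosing rate must scale with clearance.
CL ratio = 40.5 / 100 = 0.4050
New dose (same interval) = 478 × 0.4050 = 193.6 mg

194 mg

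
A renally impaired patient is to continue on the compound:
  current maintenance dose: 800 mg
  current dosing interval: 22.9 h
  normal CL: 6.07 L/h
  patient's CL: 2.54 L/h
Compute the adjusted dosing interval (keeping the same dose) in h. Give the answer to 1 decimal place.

54.7 h

To keep the same average steady-state level, dosing rate must scale with clearance.
CL ratio = 2.54 / 6.07 = 0.4185
New interval (same dose) = 22.9 / 0.4185 = 54.72 h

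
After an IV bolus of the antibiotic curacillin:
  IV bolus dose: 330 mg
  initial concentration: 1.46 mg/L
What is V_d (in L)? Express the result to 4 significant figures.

226.0 L

Vd = Dose / C₀ = 330.0 / 1.46 = 226.0 L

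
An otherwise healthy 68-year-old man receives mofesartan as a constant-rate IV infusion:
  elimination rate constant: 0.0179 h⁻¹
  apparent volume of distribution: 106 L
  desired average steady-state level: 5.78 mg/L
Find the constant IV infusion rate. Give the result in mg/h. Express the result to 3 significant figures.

11.0 mg/h

CL = k × Vd = 0.01790 × 106 = 1.897 L/h
At steady state, infusion rate R₀ = Css × CL = 5.78 × 1.897 = 10.96 mg/h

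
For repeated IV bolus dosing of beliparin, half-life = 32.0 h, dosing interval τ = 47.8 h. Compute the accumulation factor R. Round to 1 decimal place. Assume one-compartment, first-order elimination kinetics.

1.6

k = ln2 / t½ = 0.693147 / 32.0 = 0.02166 h⁻¹
e^(−kτ) = e^(−0.02166 × 47.8) = 0.3551
Accumulation ratio R = 1 / (1 − e^(−kτ)) = 1 / (1 − 0.3551) = 1.551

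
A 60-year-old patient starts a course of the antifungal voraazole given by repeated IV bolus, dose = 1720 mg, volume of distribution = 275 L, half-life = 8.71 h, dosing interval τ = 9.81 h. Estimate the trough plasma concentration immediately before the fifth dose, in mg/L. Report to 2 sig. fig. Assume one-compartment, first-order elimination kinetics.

C₀ per dose = Dose / Vd = 1720 / 275 = 6.255 mg/L
k = ln2 / t½ = 0.693147 / 8.71 = 0.07958 h⁻¹
Fraction remaining after one interval: r = e^(−kτ) = e^(−0.07958 × 9.81) = 0.4581
Before dose 5, 4 doses have been given (aged 1τ, 2τ, 3τ, 4τ).
C_trough = C₀ × (r + r² + … + r^4) = C₀ × r(1−r^4)/(1−r)
        = 6.255 × 0.4581 × (1 − 0.04404) / (1 − 0.4581) = 5.055 mg/L

5.1 mg/L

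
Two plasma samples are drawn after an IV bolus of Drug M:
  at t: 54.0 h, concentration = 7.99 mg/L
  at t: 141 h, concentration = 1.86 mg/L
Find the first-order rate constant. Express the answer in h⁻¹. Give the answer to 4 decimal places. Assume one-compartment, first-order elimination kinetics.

0.0168 h⁻¹

k = ln(C₁/C₂) / (t₂ − t₁) = ln(7.99/1.86) / (141 − 54.0)
  = 1.458 / 87.00 = 0.01676 h⁻¹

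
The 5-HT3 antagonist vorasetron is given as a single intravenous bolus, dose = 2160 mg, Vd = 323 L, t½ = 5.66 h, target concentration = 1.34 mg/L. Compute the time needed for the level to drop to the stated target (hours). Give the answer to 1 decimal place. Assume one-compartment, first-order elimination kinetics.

13.1 h

C₀ = Dose / Vd = 2160 / 323 = 6.687 mg/L
k = ln2 / t½ = 0.693147 / 5.66 = 0.1225 h⁻¹
t = ln(C₀ / C) / k = ln(6.687 / 1.34) / 0.1225
  = ln(4.990) / 0.1225 = 1.607 / 0.1225 = 13.12 h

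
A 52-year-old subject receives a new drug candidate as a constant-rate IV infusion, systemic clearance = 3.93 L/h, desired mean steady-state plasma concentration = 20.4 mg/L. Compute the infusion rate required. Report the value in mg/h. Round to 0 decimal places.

80 mg/h

At steady state, infusion rate R₀ = Css × CL = 20.4 × 3.930 = 80.17 mg/h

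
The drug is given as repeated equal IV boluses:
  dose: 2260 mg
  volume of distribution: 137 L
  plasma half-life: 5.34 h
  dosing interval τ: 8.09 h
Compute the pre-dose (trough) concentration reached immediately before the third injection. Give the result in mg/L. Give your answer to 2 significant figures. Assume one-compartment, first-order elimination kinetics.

C₀ per dose = Dose / Vd = 2260 / 137 = 16.50 mg/L
k = ln2 / t½ = 0.693147 / 5.34 = 0.1298 h⁻¹
Fraction remaining after one interval: r = e^(−kτ) = e^(−0.1298 × 8.09) = 0.3499
Before dose 3, 2 doses have been given (aged 1τ, 2τ).
C_trough = C₀ × (r + r²) = 16.50 × (0.3499 + 0.1224) = 7.793 mg/L

7.8 mg/L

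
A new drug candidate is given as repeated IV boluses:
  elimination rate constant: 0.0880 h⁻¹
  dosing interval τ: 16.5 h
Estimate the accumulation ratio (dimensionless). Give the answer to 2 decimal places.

e^(−kτ) = e^(−0.08800 × 16.5) = 0.2341
Accumulation ratio R = 1 / (1 − e^(−kτ)) = 1 / (1 − 0.2341) = 1.306

1.31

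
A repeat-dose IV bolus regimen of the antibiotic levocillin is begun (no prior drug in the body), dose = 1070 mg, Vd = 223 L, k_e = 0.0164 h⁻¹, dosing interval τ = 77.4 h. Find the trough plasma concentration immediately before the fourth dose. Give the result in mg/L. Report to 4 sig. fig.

C₀ per dose = Dose / Vd = 1070 / 223 = 4.798 mg/L
Fraction remaining after one interval: r = e^(−kτ) = e^(−0.01640 × 77.4) = 0.2810
Before dose 4, 3 doses have been given (aged 1τ, 2τ, 3τ).
C_trough = C₀ × (r + r² + … + r^3) = C₀ × r(1−r^3)/(1−r)
        = 4.798 × 0.2810 × (1 − 0.02219) / (1 − 0.2810) = 1.834 mg/L

1.834 mg/L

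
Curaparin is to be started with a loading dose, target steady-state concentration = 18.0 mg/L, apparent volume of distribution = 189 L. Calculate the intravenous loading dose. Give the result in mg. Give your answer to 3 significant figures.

LD = Css × Vd = 18.0 × 189 = 3402 mg

3400 mg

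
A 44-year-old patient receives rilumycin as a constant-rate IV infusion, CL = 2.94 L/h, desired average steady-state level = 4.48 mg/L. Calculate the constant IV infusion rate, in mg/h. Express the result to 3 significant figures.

13.2 mg/h

At steady state, infusion rate R₀ = Css × CL = 4.48 × 2.940 = 13.17 mg/h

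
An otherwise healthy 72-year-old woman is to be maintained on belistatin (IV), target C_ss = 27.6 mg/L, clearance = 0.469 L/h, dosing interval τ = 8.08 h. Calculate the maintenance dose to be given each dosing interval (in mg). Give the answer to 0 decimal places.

At steady state, Dose/τ = Css × CL.
Dose = Css × CL × τ = 27.6 × 0.4690 × 8.08 = 104.6 mg

105 mg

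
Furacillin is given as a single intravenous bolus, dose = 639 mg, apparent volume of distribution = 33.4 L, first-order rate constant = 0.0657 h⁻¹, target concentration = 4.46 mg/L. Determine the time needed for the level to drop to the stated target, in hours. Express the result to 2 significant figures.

C₀ = Dose / Vd = 639.0 / 33.4 = 19.13 mg/L
t = ln(C₀ / C) / k = ln(19.13 / 4.46) / 0.06570
  = ln(4.289) / 0.06570 = 1.456 / 0.06570 = 22.16 h

22 h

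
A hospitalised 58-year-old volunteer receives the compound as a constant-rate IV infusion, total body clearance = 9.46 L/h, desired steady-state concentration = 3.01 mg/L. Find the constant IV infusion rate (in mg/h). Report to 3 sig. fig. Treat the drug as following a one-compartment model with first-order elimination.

At steady state, infusion rate R₀ = Css × CL = 3.01 × 9.460 = 28.47 mg/h

28.5 mg/h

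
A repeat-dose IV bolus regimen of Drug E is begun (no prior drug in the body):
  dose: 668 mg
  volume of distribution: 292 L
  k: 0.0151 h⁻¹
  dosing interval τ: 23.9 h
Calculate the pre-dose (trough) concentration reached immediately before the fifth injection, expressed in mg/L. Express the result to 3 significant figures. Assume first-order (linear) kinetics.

4.02 mg/L

C₀ per dose = Dose / Vd = 668 / 292 = 2.288 mg/L
Fraction remaining after one interval: r = e^(−kτ) = e^(−0.01510 × 23.9) = 0.6971
Before dose 5, 4 doses have been given (aged 1τ, 2τ, 3τ, 4τ).
C_trough = C₀ × (r + r² + … + r^4) = C₀ × r(1−r^4)/(1−r)
        = 2.288 × 0.6971 × (1 − 0.2361) / (1 − 0.6971) = 4.022 mg/L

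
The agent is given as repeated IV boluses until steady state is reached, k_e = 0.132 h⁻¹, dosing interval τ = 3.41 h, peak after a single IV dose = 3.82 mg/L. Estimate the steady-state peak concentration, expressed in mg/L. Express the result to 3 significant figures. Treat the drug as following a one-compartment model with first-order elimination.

e^(−kτ) = e^(−0.1320 × 3.41) = 0.6376
Accumulation ratio R = 1 / (1 − e^(−kτ)) = 1 / (1 − 0.6376) = 2.759
Steady-state peak = C₀ × R = 3.82 × 2.759 = 10.54 mg/L

10.5 mg/L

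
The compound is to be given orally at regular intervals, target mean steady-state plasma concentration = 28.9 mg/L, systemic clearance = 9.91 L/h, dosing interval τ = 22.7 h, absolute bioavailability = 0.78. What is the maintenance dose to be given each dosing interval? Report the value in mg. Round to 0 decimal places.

At steady state, F × (Dose/τ) = Css × CL.
Dose = Css × CL × τ / F = 28.9 × 9.910 × 22.7 / 0.78 = 8335 mg

8335 mg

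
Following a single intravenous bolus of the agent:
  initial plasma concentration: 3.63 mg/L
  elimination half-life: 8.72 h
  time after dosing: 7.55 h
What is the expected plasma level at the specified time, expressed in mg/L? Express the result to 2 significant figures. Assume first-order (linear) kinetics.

k = ln2 / t½ = 0.693147 / 8.72 = 0.07949 h⁻¹
C = C₀ · e^(−k·t) = 3.630 × e^(−0.07949 × 7.55)
  = 3.630 × 0.5487 = 1.992 mg/L

2.0 mg/L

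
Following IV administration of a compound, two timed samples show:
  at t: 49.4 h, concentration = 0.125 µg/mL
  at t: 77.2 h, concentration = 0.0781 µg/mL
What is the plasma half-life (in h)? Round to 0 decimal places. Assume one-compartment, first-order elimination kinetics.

41 h

k = ln(C₁/C₂) / (t₂ − t₁) = ln(0.125/0.0781) / (77.2 − 49.4)
  = 0.4703 / 27.80 = 0.01692 h⁻¹
t½ = ln2 / k = 0.693147 / 0.01692 = 40.97 h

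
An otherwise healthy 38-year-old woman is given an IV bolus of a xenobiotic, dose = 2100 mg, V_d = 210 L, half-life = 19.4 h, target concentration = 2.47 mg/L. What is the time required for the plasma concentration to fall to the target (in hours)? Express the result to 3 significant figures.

39.1 h

C₀ = Dose / Vd = 2100 / 210 = 10.00 mg/L
k = ln2 / t½ = 0.693147 / 19.4 = 0.03573 h⁻¹
t = ln(C₀ / C) / k = ln(10.00 / 2.47) / 0.03573
  = ln(4.049) / 0.03573 = 1.398 / 0.03573 = 39.13 h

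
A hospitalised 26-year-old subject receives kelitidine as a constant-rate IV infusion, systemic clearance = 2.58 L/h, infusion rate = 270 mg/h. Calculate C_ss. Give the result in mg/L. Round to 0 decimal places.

105 mg/L

At steady state Css = R₀ / CL = 270 / 2.580 = 104.7 mg/L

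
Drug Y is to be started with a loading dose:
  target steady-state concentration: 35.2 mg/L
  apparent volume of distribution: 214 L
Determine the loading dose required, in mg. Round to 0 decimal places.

7533 mg

LD = Css × Vd = 35.2 × 214 = 7533 mg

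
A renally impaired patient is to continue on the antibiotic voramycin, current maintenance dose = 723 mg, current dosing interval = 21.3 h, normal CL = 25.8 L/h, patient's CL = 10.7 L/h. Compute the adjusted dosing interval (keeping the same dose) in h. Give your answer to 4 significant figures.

51.36 h

To keep the same average steady-state level, dosing rate must scale with clearance.
CL ratio = 10.7 / 25.8 = 0.4147
New interval (same dose) = 21.3 / 0.4147 = 51.36 h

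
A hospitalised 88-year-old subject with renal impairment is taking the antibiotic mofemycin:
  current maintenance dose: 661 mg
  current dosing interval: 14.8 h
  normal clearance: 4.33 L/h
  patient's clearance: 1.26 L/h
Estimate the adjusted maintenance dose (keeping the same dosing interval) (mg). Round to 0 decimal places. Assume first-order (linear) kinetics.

192 mg

To keep the same average steady-state level, dosing rate must scale with clearance.
CL ratio = 1.26 / 4.33 = 0.2910
New dose (same interval) = 661 × 0.2910 = 192.4 mg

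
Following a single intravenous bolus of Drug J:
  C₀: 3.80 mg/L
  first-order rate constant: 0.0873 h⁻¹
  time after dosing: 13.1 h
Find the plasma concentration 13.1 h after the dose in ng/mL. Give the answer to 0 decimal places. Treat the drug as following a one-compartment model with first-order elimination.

C = C₀ · e^(−k·t) = 3.800 × e^(−0.08730 × 13.1)
  = 3.800 × 0.3187 = 1.211 mg/L
Convert: 1.211 mg/L × 1000 = 1211 ng/mL

1211 ng/mL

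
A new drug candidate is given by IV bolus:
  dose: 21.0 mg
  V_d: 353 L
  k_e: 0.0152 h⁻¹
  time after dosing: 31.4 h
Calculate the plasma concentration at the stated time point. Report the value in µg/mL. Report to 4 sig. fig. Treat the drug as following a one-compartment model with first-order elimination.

C₀ = Dose / Vd = 21.00 / 353 = 0.05949 mg/L
C = C₀ · e^(−k·t) = 0.05949 × e^(−0.01520 × 31.4)
  = 0.05949 × 0.6205 = 0.03691 mg/L
(0.03691 mg/L = 0.03691 µg/mL)

0.03691 µg/mL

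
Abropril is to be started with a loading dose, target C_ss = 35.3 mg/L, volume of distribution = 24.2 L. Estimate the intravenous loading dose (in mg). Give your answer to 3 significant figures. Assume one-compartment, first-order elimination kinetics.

854 mg

LD = Css × Vd = 35.3 × 24.2 = 854.3 mg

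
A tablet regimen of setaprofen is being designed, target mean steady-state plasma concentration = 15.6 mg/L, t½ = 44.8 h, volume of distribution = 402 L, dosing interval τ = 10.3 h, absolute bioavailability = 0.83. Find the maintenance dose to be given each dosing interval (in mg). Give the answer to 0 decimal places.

1204 mg

k = ln2 / t½ = 0.693147 / 44.8 = 0.01547 h⁻¹
CL = k × Vd = 0.01547 × 402 = 6.219 L/h
At steady state, F × (Dose/τ) = Css × CL.
Dose = Css × CL × τ / F = 15.6 × 6.219 × 10.3 / 0.83 = 1204 mg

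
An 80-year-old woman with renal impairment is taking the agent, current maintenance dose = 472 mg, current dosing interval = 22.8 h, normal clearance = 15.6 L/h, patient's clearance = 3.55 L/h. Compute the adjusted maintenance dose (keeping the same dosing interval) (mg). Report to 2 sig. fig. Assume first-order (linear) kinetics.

To keep the same average steady-state level, dosing rate must scale with clearance.
CL ratio = 3.55 / 15.6 = 0.2276
New dose (same interval) = 472 × 0.2276 = 107.4 mg

110 mg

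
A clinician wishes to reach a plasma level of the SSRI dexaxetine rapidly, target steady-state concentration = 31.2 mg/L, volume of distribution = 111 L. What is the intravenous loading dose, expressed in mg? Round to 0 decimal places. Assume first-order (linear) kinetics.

3463 mg

LD = Css × Vd = 31.2 × 111 = 3463 mg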